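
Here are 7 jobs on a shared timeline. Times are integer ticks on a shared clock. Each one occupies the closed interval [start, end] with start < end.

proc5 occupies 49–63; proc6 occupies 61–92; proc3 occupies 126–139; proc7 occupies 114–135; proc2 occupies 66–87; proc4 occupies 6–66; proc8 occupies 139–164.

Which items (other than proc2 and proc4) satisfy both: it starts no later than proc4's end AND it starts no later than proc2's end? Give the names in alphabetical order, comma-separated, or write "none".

Conditions: its start is no later than proc4's end (X.start <= 66) AND its start is no later than proc2's end (X.start <= 87).
proc3: start 126 <= 66? ✗; start 126 <= 87? ✗ → no.
proc5: start 49 <= 66? ✓; start 49 <= 87? ✓ → yes.
proc6: start 61 <= 66? ✓; start 61 <= 87? ✓ → yes.
proc7: start 114 <= 66? ✗; start 114 <= 87? ✗ → no.
proc8: start 139 <= 66? ✗; start 139 <= 87? ✗ → no.
Result: proc5, proc6.

proc5, proc6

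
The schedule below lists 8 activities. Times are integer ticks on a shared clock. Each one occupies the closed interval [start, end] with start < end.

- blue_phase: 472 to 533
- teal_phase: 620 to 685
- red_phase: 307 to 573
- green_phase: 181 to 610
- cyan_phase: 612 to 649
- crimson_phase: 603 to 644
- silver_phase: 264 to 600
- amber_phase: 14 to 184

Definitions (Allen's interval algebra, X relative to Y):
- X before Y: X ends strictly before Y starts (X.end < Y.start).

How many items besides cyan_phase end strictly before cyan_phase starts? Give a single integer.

5

Target cyan_phase = [612, 649].
amber_phase [14, 184] → before → counts.
blue_phase [472, 533] → before → counts.
crimson_phase [603, 644] → overlaps → no.
green_phase [181, 610] → before → counts.
red_phase [307, 573] → before → counts.
silver_phase [264, 600] → before → counts.
teal_phase [620, 685] → overlapped-by → no.
Total: 5.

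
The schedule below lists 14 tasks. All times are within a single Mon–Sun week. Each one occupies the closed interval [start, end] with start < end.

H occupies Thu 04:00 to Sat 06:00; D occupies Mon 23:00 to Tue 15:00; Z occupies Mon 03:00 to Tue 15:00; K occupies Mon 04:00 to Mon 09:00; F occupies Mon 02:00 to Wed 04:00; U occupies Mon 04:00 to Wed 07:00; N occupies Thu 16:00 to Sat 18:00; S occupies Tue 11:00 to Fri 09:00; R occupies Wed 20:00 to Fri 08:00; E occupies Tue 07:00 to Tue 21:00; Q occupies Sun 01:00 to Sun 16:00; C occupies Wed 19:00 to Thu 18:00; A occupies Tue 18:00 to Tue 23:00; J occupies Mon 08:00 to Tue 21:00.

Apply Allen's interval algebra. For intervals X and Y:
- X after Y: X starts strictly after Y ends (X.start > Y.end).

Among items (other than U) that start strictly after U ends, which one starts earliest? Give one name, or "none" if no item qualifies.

C

Target U = [Mon 04:00, Wed 07:00].
A [Tue 18:00, Tue 23:00] → during → excluded.
C [Wed 19:00, Thu 18:00] → after → candidate.
D [Mon 23:00, Tue 15:00] → during → excluded.
E [Tue 07:00, Tue 21:00] → during → excluded.
F [Mon 02:00, Wed 04:00] → overlaps → excluded.
H [Thu 04:00, Sat 06:00] → after → candidate.
J [Mon 08:00, Tue 21:00] → during → excluded.
K [Mon 04:00, Mon 09:00] → starts → excluded.
N [Thu 16:00, Sat 18:00] → after → candidate.
Q [Sun 01:00, Sun 16:00] → after → candidate.
R [Wed 20:00, Fri 08:00] → after → candidate.
S [Tue 11:00, Fri 09:00] → overlapped-by → excluded.
Z [Mon 03:00, Tue 15:00] → overlaps → excluded.
Among candidates, earliest start is Wed 19:00 → C.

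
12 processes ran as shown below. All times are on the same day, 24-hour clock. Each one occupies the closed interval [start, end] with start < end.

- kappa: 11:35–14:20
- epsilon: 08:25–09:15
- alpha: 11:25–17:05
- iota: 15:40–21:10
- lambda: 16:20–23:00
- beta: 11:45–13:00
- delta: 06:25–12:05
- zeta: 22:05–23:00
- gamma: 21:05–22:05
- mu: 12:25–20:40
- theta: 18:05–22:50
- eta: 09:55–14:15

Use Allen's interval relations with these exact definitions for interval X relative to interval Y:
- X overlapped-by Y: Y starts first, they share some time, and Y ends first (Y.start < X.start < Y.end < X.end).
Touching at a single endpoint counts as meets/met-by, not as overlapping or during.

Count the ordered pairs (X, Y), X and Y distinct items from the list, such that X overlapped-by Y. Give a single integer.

Checking all 132 ordered pairs for relation 'overlapped-by'; matching pairs in alphabetical order:
(alpha, delta): alpha overlapped-by delta ✓
(alpha, eta): alpha overlapped-by eta ✓
(beta, delta): beta overlapped-by delta ✓
(eta, delta): eta overlapped-by delta ✓
(gamma, iota): gamma overlapped-by iota ✓
(iota, alpha): iota overlapped-by alpha ✓
(iota, mu): iota overlapped-by mu ✓
(kappa, delta): kappa overlapped-by delta ✓
(kappa, eta): kappa overlapped-by eta ✓
(lambda, alpha): lambda overlapped-by alpha ✓
(lambda, iota): lambda overlapped-by iota ✓
(lambda, mu): lambda overlapped-by mu ✓
(mu, alpha): mu overlapped-by alpha ✓
(mu, beta): mu overlapped-by beta ✓
(mu, eta): mu overlapped-by eta ✓
(mu, kappa): mu overlapped-by kappa ✓
(theta, iota): theta overlapped-by iota ✓
(theta, mu): theta overlapped-by mu ✓
(zeta, theta): zeta overlapped-by theta ✓
Count: 19.

19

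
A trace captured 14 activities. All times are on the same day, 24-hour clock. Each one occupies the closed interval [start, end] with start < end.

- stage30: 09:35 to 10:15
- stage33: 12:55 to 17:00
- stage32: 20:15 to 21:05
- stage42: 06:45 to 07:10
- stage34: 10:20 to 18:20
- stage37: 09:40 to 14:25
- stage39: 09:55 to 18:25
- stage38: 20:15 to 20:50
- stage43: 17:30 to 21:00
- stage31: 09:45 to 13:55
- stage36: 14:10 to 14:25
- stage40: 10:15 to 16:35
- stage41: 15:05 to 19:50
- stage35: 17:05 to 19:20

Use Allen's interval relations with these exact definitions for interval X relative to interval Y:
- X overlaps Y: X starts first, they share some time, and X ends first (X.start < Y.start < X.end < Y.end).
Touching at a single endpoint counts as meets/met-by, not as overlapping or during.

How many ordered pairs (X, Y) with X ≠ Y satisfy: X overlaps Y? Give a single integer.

Checking all 182 ordered pairs for relation 'overlaps'; matching pairs in alphabetical order:
(stage30, stage31): stage30 overlaps stage31 ✓
(stage30, stage37): stage30 overlaps stage37 ✓
(stage30, stage39): stage30 overlaps stage39 ✓
(stage31, stage33): stage31 overlaps stage33 ✓
(stage31, stage34): stage31 overlaps stage34 ✓
(stage31, stage39): stage31 overlaps stage39 ✓
(stage31, stage40): stage31 overlaps stage40 ✓
(stage33, stage41): stage33 overlaps stage41 ✓
(stage34, stage35): stage34 overlaps stage35 ✓
(stage34, stage41): stage34 overlaps stage41 ✓
(stage34, stage43): stage34 overlaps stage43 ✓
(stage35, stage43): stage35 overlaps stage43 ✓
(stage37, stage33): stage37 overlaps stage33 ✓
(stage37, stage34): stage37 overlaps stage34 ✓
(stage37, stage39): stage37 overlaps stage39 ✓
(stage37, stage40): stage37 overlaps stage40 ✓
(stage39, stage35): stage39 overlaps stage35 ✓
(stage39, stage41): stage39 overlaps stage41 ✓
(stage39, stage43): stage39 overlaps stage43 ✓
(stage40, stage33): stage40 overlaps stage33 ✓
(stage40, stage34): stage40 overlaps stage34 ✓
(stage40, stage41): stage40 overlaps stage41 ✓
(stage41, stage43): stage41 overlaps stage43 ✓
(stage43, stage32): stage43 overlaps stage32 ✓
Count: 24.

24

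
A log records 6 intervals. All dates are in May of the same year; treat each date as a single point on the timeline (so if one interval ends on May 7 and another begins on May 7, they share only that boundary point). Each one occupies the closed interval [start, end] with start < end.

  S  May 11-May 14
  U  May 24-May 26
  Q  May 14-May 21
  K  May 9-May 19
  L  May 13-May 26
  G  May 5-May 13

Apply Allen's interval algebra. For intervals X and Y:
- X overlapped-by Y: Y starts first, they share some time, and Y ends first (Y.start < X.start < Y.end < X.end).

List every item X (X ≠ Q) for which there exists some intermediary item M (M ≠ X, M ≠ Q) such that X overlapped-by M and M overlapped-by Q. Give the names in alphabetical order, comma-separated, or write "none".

Target Q = [May 14, May 21].
Intermediaries M with M overlapped-by Q: none.
Union: none.

none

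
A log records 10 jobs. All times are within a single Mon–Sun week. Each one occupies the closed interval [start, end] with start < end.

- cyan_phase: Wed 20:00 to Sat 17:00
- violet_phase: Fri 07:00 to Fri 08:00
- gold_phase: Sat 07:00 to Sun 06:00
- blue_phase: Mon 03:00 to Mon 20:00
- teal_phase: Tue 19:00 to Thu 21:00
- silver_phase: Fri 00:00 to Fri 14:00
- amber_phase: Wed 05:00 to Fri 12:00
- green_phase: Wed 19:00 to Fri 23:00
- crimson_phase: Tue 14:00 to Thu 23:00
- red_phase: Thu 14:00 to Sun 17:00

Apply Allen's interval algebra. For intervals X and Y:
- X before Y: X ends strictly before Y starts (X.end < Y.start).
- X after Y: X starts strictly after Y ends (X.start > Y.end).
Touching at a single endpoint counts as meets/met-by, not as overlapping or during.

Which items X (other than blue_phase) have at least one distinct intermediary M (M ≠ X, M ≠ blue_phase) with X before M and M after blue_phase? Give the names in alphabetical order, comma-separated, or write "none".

amber_phase, crimson_phase, green_phase, silver_phase, teal_phase, violet_phase

Target blue_phase = [Mon 03:00, Mon 20:00].
Intermediaries M with M after blue_phase: amber_phase, crimson_phase, cyan_phase, gold_phase, green_phase, red_phase, silver_phase, teal_phase, violet_phase.
Via amber_phase — items with X before amber_phase: none.
Via crimson_phase — items with X before crimson_phase: none.
Via cyan_phase — items with X before cyan_phase: none.
Via gold_phase — items with X before gold_phase: amber_phase, crimson_phase, green_phase, silver_phase, teal_phase, violet_phase.
Via green_phase — items with X before green_phase: none.
Via red_phase — items with X before red_phase: none.
Via silver_phase — items with X before silver_phase: crimson_phase, teal_phase.
Via teal_phase — items with X before teal_phase: none.
Via violet_phase — items with X before violet_phase: crimson_phase, teal_phase.
Union: amber_phase, crimson_phase, green_phase, silver_phase, teal_phase, violet_phase.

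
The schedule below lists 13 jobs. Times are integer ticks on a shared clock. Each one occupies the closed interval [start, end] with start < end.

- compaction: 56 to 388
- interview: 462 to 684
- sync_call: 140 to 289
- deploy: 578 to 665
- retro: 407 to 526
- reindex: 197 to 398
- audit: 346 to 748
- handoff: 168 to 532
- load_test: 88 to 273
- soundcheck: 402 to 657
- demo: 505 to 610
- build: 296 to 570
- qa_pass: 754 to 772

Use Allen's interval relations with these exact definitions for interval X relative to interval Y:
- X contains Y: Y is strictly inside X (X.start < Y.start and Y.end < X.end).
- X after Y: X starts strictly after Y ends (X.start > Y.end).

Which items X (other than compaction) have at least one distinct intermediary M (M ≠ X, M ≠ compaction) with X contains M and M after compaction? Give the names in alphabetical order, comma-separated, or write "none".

audit, build, handoff, interview, soundcheck

Target compaction = [56, 388].
Intermediaries M with M after compaction: demo, deploy, interview, qa_pass, retro, soundcheck.
Via demo — items with X contains demo: audit, interview, soundcheck.
Via deploy — items with X contains deploy: audit, interview.
Via interview — items with X contains interview: audit.
Via qa_pass — items with X contains qa_pass: none.
Via retro — items with X contains retro: audit, build, handoff, soundcheck.
Via soundcheck — items with X contains soundcheck: audit.
Union: audit, build, handoff, interview, soundcheck.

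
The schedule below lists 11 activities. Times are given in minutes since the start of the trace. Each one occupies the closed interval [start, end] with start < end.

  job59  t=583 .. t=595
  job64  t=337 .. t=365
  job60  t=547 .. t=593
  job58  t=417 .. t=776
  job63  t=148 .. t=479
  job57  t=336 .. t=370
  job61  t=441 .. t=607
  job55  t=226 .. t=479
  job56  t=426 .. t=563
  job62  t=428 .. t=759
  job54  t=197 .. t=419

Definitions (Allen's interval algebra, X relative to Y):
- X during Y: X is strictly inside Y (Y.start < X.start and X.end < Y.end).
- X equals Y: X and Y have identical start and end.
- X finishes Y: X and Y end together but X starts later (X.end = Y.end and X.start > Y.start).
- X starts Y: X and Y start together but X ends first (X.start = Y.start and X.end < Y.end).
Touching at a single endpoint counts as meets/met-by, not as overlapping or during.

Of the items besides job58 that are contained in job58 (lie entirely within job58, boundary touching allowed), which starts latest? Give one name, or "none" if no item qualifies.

job59

Target job58 = [t=417, t=776].
job54 [t=197, t=419] → overlaps → excluded.
job55 [t=226, t=479] → overlaps → excluded.
job56 [t=426, t=563] → during → candidate.
job57 [t=336, t=370] → before → excluded.
job59 [t=583, t=595] → during → candidate.
job60 [t=547, t=593] → during → candidate.
job61 [t=441, t=607] → during → candidate.
job62 [t=428, t=759] → during → candidate.
job63 [t=148, t=479] → overlaps → excluded.
job64 [t=337, t=365] → before → excluded.
Among candidates, latest start is t=583 → job59.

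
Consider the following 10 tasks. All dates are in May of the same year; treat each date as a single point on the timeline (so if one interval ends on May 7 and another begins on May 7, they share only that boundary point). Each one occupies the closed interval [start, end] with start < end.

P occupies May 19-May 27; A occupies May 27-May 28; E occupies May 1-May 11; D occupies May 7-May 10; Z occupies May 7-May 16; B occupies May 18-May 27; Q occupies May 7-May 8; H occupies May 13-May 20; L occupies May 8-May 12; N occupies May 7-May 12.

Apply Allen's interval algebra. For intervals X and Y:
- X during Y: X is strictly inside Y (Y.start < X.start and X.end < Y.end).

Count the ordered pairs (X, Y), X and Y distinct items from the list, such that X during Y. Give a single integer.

3

Checking all 90 ordered pairs for relation 'during'; matching pairs in alphabetical order:
(D, E): D during E ✓
(L, Z): L during Z ✓
(Q, E): Q during E ✓
Count: 3.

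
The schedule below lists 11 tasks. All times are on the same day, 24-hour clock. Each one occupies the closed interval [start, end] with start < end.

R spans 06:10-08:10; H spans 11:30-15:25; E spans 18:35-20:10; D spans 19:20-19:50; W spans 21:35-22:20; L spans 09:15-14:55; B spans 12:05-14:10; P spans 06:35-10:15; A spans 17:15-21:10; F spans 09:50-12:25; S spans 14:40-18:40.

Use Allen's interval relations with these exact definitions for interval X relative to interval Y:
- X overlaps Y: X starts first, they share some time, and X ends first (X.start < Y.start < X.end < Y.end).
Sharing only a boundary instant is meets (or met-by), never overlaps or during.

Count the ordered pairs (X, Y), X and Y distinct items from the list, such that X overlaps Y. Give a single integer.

Checking all 110 ordered pairs for relation 'overlaps'; matching pairs in alphabetical order:
(F, B): F overlaps B ✓
(F, H): F overlaps H ✓
(H, S): H overlaps S ✓
(L, H): L overlaps H ✓
(L, S): L overlaps S ✓
(P, F): P overlaps F ✓
(P, L): P overlaps L ✓
(R, P): R overlaps P ✓
(S, A): S overlaps A ✓
(S, E): S overlaps E ✓
Count: 10.

10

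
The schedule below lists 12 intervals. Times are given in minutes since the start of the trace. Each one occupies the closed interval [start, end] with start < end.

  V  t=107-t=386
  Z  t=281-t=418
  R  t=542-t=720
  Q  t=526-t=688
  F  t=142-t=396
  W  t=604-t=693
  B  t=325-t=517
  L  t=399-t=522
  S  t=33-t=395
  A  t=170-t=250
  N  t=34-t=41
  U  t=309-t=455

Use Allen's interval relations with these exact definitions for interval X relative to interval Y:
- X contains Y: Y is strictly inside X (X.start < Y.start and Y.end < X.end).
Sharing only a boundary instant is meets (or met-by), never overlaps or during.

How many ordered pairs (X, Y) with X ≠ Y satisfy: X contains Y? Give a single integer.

6

Checking all 132 ordered pairs for relation 'contains'; matching pairs in alphabetical order:
(F, A): F contains A ✓
(R, W): R contains W ✓
(S, A): S contains A ✓
(S, N): S contains N ✓
(S, V): S contains V ✓
(V, A): V contains A ✓
Count: 6.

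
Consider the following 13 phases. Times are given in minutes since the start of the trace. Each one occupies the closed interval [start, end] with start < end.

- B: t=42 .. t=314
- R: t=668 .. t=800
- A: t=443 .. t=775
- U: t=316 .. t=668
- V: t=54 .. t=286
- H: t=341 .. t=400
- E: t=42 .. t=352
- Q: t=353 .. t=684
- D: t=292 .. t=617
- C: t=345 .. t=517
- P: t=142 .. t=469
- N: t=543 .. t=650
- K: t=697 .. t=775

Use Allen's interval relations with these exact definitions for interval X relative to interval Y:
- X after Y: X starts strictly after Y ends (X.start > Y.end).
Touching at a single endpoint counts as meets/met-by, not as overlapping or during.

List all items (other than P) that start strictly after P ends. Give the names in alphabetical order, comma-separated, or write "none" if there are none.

K, N, R

Target P = [t=142, t=469].
A [t=443, t=775] → overlapped-by → no.
B [t=42, t=314] → overlaps → no.
C [t=345, t=517] → overlapped-by → no.
D [t=292, t=617] → overlapped-by → no.
E [t=42, t=352] → overlaps → no.
H [t=341, t=400] → during → no.
K [t=697, t=775] → after → yes.
N [t=543, t=650] → after → yes.
Q [t=353, t=684] → overlapped-by → no.
R [t=668, t=800] → after → yes.
U [t=316, t=668] → overlapped-by → no.
V [t=54, t=286] → overlaps → no.
Result: K, N, R.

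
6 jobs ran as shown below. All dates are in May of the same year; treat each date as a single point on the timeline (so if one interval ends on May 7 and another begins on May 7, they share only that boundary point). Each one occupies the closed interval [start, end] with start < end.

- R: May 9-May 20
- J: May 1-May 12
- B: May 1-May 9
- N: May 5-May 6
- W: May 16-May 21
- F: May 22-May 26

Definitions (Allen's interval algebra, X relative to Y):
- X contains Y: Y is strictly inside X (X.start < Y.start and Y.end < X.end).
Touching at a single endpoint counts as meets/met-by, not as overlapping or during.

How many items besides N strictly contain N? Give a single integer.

Target N = [May 5, May 6].
B [May 1, May 9] → contains → counts.
F [May 22, May 26] → after → no.
J [May 1, May 12] → contains → counts.
R [May 9, May 20] → after → no.
W [May 16, May 21] → after → no.
Total: 2.

2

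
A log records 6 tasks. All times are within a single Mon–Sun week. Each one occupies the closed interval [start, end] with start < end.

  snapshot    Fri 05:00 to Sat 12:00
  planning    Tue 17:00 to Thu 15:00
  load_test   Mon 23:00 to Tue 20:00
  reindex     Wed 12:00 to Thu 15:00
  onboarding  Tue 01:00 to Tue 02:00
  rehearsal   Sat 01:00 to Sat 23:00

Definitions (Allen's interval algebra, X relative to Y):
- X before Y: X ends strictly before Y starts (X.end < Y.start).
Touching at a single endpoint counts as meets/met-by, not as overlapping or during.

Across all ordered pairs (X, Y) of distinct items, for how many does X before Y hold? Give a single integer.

Checking all 30 ordered pairs for relation 'before'; matching pairs in alphabetical order:
(load_test, rehearsal): load_test before rehearsal ✓
(load_test, reindex): load_test before reindex ✓
(load_test, snapshot): load_test before snapshot ✓
(onboarding, planning): onboarding before planning ✓
(onboarding, rehearsal): onboarding before rehearsal ✓
(onboarding, reindex): onboarding before reindex ✓
(onboarding, snapshot): onboarding before snapshot ✓
(planning, rehearsal): planning before rehearsal ✓
(planning, snapshot): planning before snapshot ✓
(reindex, rehearsal): reindex before rehearsal ✓
(reindex, snapshot): reindex before snapshot ✓
Count: 11.

11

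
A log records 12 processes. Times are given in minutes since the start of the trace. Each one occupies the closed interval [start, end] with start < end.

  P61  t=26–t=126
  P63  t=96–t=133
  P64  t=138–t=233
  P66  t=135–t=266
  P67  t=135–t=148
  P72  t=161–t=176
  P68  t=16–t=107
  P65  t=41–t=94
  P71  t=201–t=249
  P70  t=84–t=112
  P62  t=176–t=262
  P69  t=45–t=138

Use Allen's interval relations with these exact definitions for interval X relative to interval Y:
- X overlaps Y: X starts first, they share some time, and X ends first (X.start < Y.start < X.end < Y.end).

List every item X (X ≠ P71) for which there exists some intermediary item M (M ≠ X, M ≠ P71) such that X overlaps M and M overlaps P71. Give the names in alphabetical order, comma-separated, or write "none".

P67

Target P71 = [t=201, t=249].
Intermediaries M with M overlaps P71: P64.
Via P64 — items with X overlaps P64: P67.
Union: P67.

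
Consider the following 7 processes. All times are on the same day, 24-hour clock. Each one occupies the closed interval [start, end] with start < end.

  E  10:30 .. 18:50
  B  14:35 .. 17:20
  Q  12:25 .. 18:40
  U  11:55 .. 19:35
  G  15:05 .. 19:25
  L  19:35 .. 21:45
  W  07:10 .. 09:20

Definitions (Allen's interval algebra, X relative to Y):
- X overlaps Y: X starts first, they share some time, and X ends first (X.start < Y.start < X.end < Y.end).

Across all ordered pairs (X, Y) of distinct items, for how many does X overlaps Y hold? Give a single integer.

4

Checking all 42 ordered pairs for relation 'overlaps'; matching pairs in alphabetical order:
(B, G): B overlaps G ✓
(E, G): E overlaps G ✓
(E, U): E overlaps U ✓
(Q, G): Q overlaps G ✓
Count: 4.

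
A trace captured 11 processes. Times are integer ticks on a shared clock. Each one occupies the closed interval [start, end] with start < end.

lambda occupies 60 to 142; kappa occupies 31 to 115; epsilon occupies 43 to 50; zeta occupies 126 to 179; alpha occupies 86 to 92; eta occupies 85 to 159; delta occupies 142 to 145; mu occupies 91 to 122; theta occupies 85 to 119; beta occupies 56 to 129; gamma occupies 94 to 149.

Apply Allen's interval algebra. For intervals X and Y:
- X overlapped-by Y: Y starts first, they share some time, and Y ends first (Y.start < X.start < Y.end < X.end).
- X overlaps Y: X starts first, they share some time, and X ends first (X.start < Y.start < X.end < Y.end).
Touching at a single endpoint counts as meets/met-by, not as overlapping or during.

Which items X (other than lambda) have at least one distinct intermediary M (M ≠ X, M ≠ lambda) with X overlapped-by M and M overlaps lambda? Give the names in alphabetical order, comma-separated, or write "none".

beta, eta, gamma, mu, theta, zeta

Target lambda = [60, 142].
Intermediaries M with M overlaps lambda: beta, kappa.
Via beta — items with X overlapped-by beta: eta, gamma, zeta.
Via kappa — items with X overlapped-by kappa: beta, eta, gamma, mu, theta.
Union: beta, eta, gamma, mu, theta, zeta.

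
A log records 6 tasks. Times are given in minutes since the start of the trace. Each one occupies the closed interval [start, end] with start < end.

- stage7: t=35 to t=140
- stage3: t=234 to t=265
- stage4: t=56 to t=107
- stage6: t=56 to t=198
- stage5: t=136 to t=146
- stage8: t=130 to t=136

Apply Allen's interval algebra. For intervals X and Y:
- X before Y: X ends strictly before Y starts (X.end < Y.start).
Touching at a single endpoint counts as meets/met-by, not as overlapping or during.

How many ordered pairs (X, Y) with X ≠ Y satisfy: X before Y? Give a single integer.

7

Checking all 30 ordered pairs for relation 'before'; matching pairs in alphabetical order:
(stage4, stage3): stage4 before stage3 ✓
(stage4, stage5): stage4 before stage5 ✓
(stage4, stage8): stage4 before stage8 ✓
(stage5, stage3): stage5 before stage3 ✓
(stage6, stage3): stage6 before stage3 ✓
(stage7, stage3): stage7 before stage3 ✓
(stage8, stage3): stage8 before stage3 ✓
Count: 7.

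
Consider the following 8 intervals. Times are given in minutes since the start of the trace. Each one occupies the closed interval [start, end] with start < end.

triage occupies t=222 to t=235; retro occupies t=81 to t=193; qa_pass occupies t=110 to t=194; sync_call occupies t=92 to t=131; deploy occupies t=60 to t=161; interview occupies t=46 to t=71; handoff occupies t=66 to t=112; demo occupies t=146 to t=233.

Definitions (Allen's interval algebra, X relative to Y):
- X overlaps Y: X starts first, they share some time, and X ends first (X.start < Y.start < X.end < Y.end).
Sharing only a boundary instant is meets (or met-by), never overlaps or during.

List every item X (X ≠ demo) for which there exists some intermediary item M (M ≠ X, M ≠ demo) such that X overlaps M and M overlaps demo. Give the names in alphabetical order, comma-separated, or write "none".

deploy, handoff, interview, retro, sync_call

Target demo = [t=146, t=233].
Intermediaries M with M overlaps demo: deploy, qa_pass, retro.
Via deploy — items with X overlaps deploy: interview.
Via qa_pass — items with X overlaps qa_pass: deploy, handoff, retro, sync_call.
Via retro — items with X overlaps retro: deploy, handoff.
Union: deploy, handoff, interview, retro, sync_call.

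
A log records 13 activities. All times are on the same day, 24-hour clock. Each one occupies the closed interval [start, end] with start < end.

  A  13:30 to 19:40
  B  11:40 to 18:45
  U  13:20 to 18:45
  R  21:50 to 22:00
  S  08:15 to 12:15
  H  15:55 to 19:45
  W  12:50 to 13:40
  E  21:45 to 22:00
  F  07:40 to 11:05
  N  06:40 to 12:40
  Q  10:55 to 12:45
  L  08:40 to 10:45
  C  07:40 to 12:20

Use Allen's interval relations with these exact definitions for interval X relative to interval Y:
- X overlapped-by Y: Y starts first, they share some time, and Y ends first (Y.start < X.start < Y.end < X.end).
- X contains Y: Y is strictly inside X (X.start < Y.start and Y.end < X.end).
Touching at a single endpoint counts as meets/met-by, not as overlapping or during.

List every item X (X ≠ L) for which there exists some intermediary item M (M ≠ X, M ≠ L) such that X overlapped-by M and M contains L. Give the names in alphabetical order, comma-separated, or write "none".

B, Q, S

Target L = [08:40, 10:45].
Intermediaries M with M contains L: C, F, N, S.
Via C — items with X overlapped-by C: B, Q.
Via F — items with X overlapped-by F: Q, S.
Via N — items with X overlapped-by N: B, Q.
Via S — items with X overlapped-by S: B, Q.
Union: B, Q, S.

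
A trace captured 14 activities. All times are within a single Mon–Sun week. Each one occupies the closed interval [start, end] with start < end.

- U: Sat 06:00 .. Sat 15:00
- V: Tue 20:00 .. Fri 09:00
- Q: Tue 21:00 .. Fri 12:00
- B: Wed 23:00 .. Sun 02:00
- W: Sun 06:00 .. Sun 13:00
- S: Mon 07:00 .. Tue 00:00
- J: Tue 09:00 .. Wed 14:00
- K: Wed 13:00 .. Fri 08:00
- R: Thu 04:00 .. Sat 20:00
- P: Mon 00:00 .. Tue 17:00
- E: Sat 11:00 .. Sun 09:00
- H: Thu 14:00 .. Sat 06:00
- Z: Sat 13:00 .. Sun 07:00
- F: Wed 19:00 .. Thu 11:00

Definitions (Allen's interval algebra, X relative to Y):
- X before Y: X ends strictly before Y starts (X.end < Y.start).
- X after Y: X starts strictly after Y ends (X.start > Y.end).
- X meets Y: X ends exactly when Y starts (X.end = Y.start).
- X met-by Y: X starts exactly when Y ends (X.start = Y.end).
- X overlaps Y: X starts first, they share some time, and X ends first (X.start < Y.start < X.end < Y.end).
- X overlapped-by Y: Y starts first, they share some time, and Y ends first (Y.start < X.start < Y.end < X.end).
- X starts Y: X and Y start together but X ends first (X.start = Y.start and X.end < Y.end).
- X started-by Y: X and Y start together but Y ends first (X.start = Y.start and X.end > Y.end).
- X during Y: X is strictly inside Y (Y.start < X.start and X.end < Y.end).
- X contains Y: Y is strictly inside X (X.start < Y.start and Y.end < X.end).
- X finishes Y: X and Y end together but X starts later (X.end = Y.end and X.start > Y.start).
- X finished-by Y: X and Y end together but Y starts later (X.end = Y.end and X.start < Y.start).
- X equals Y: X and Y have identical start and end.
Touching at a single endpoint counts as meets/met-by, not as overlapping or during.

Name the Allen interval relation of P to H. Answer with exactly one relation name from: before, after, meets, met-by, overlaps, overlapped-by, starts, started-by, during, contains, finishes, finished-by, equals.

before

P = [Mon 00:00, Tue 17:00]; H = [Thu 14:00, Sat 06:00].
Compare endpoints: P.start < H.start, P.start < H.end, P.end < H.start, P.end < H.end.
That pattern is 'before'.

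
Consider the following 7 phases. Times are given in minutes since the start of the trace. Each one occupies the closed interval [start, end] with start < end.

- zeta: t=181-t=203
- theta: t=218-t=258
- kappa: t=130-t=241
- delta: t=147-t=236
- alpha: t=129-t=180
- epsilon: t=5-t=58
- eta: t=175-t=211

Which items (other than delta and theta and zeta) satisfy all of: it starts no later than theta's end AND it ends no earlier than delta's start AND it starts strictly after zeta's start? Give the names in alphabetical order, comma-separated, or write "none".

none

Conditions: its start is no later than theta's end (X.start <= t=258) AND its end is no earlier than delta's start (X.end >= t=147) AND its start is strictly after zeta's start (X.start > t=181).
alpha: start t=129 <= t=258? ✓; end t=180 >= t=147? ✓; start t=129 > t=181? ✗ → no.
epsilon: start t=5 <= t=258? ✓; end t=58 >= t=147? ✗; start t=5 > t=181? ✗ → no.
eta: start t=175 <= t=258? ✓; end t=211 >= t=147? ✓; start t=175 > t=181? ✗ → no.
kappa: start t=130 <= t=258? ✓; end t=241 >= t=147? ✓; start t=130 > t=181? ✗ → no.
Result: none.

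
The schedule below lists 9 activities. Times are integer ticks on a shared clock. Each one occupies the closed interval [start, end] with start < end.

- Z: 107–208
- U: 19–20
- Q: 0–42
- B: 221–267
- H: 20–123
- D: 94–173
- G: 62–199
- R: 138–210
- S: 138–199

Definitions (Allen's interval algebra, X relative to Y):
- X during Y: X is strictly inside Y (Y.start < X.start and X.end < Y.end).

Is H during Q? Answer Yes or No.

No

H = [20, 123], Q = [0, 42].
Actual relation of H to Q: overlapped-by.
Asked whether 'during' holds → No.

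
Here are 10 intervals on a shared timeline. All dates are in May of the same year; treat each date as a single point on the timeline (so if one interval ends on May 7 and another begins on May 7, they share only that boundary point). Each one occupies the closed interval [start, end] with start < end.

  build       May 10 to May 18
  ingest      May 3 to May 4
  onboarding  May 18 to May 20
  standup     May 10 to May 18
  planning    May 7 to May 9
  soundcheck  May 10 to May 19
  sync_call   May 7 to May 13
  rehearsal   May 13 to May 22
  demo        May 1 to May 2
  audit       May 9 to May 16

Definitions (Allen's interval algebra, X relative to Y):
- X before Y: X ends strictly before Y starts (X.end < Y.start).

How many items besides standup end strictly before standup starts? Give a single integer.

3

Target standup = [May 10, May 18].
audit [May 9, May 16] → overlaps → no.
build [May 10, May 18] → equals → no.
demo [May 1, May 2] → before → counts.
ingest [May 3, May 4] → before → counts.
onboarding [May 18, May 20] → met-by → no.
planning [May 7, May 9] → before → counts.
rehearsal [May 13, May 22] → overlapped-by → no.
soundcheck [May 10, May 19] → started-by → no.
sync_call [May 7, May 13] → overlaps → no.
Total: 3.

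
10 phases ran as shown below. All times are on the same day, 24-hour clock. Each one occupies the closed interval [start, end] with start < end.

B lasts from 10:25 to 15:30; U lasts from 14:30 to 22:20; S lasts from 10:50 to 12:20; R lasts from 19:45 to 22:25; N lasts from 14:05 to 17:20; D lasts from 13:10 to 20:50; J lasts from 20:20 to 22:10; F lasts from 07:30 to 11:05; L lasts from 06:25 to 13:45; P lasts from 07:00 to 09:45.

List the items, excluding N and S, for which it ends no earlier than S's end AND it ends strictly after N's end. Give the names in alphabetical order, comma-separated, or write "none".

D, J, R, U

Conditions: its end is no earlier than S's end (X.end >= 12:20) AND its end is strictly after N's end (X.end > 17:20).
B: end 15:30 >= 12:20? ✓; end 15:30 > 17:20? ✗ → no.
D: end 20:50 >= 12:20? ✓; end 20:50 > 17:20? ✓ → yes.
F: end 11:05 >= 12:20? ✗; end 11:05 > 17:20? ✗ → no.
J: end 22:10 >= 12:20? ✓; end 22:10 > 17:20? ✓ → yes.
L: end 13:45 >= 12:20? ✓; end 13:45 > 17:20? ✗ → no.
P: end 09:45 >= 12:20? ✗; end 09:45 > 17:20? ✗ → no.
R: end 22:25 >= 12:20? ✓; end 22:25 > 17:20? ✓ → yes.
U: end 22:20 >= 12:20? ✓; end 22:20 > 17:20? ✓ → yes.
Result: D, J, R, U.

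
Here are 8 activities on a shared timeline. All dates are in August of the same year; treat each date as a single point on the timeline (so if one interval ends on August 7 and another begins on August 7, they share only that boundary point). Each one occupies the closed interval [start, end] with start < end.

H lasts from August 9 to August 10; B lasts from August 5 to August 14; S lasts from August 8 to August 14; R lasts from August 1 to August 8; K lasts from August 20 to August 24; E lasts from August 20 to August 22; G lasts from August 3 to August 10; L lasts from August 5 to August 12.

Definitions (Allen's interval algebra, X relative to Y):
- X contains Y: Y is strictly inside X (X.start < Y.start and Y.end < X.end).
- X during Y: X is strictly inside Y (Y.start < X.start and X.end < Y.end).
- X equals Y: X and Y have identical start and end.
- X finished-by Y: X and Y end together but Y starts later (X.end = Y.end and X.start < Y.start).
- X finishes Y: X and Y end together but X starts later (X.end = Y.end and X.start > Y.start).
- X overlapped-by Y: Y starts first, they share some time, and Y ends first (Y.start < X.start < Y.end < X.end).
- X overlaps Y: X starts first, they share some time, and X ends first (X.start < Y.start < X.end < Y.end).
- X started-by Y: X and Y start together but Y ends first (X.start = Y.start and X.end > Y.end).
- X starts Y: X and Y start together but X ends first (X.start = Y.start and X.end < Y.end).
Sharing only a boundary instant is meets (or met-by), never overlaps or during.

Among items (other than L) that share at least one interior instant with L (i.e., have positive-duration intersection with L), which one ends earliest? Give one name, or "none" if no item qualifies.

R

Target L = [August 5, August 12].
B [August 5, August 14] → started-by → candidate.
E [August 20, August 22] → after → excluded.
G [August 3, August 10] → overlaps → candidate.
H [August 9, August 10] → during → candidate.
K [August 20, August 24] → after → excluded.
R [August 1, August 8] → overlaps → candidate.
S [August 8, August 14] → overlapped-by → candidate.
Among candidates, earliest end is August 8 → R.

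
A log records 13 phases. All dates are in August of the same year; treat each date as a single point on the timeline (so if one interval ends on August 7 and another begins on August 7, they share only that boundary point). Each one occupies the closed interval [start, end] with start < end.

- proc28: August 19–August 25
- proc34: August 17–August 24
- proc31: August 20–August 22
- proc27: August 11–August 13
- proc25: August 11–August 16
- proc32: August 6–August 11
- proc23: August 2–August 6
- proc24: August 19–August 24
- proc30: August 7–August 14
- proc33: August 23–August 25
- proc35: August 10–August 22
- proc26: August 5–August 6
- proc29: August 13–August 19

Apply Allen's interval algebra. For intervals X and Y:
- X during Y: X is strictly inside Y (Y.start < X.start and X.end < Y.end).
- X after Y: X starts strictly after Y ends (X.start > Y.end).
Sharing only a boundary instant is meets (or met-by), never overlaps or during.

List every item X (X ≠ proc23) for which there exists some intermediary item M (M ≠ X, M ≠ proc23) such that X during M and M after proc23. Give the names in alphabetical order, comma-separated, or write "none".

proc25, proc27, proc29, proc31

Target proc23 = [August 2, August 6].
Intermediaries M with M after proc23: proc24, proc25, proc27, proc28, proc29, proc30, proc31, proc33, proc34, proc35.
Via proc24 — items with X during proc24: proc31.
Via proc25 — items with X during proc25: none.
Via proc27 — items with X during proc27: none.
Via proc28 — items with X during proc28: proc31.
Via proc29 — items with X during proc29: none.
Via proc30 — items with X during proc30: proc27.
Via proc31 — items with X during proc31: none.
Via proc33 — items with X during proc33: none.
Via proc34 — items with X during proc34: proc31.
Via proc35 — items with X during proc35: proc25, proc27, proc29.
Union: proc25, proc27, proc29, proc31.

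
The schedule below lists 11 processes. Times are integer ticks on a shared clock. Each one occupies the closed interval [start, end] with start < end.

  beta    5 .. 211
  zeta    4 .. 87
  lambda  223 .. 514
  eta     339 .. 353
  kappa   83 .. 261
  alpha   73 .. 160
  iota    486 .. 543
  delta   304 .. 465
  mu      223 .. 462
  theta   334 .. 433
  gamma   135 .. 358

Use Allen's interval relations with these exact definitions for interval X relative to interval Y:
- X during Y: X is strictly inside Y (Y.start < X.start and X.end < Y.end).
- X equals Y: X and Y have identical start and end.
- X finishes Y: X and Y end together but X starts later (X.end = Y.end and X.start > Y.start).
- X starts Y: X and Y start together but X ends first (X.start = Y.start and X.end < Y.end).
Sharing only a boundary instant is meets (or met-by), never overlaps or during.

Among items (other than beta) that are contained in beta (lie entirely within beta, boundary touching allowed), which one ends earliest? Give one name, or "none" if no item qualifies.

alpha

Target beta = [5, 211].
alpha [73, 160] → during → candidate.
delta [304, 465] → after → excluded.
eta [339, 353] → after → excluded.
gamma [135, 358] → overlapped-by → excluded.
iota [486, 543] → after → excluded.
kappa [83, 261] → overlapped-by → excluded.
lambda [223, 514] → after → excluded.
mu [223, 462] → after → excluded.
theta [334, 433] → after → excluded.
zeta [4, 87] → overlaps → excluded.
Among candidates, earliest end is 160 → alpha.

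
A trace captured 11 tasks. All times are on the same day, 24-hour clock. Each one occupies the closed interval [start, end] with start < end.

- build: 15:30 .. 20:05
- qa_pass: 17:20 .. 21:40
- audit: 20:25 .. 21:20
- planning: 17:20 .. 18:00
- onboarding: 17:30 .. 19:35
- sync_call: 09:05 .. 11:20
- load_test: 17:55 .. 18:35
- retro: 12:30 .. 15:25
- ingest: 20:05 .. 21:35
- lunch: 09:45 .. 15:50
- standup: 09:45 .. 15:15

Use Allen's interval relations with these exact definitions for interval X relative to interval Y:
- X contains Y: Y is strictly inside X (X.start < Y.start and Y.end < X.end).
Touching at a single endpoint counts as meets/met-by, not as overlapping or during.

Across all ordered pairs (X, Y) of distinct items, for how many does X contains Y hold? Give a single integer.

Checking all 110 ordered pairs for relation 'contains'; matching pairs in alphabetical order:
(build, load_test): build contains load_test ✓
(build, onboarding): build contains onboarding ✓
(build, planning): build contains planning ✓
(ingest, audit): ingest contains audit ✓
(lunch, retro): lunch contains retro ✓
(onboarding, load_test): onboarding contains load_test ✓
(qa_pass, audit): qa_pass contains audit ✓
(qa_pass, ingest): qa_pass contains ingest ✓
(qa_pass, load_test): qa_pass contains load_test ✓
(qa_pass, onboarding): qa_pass contains onboarding ✓
Count: 10.

10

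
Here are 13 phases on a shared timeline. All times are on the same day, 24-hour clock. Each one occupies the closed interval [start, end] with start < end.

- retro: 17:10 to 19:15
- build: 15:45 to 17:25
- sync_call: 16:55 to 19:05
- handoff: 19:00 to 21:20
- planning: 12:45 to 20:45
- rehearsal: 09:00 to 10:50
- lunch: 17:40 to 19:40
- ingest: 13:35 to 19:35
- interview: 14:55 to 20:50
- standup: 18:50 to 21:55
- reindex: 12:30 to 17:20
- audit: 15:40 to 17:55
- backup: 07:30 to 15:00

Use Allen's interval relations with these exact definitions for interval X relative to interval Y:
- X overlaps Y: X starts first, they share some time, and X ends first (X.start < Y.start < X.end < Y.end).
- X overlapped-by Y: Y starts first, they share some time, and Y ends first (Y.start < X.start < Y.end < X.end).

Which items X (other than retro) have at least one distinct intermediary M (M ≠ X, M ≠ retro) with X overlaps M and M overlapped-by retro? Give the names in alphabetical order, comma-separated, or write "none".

Target retro = [17:10, 19:15].
Intermediaries M with M overlapped-by retro: handoff, lunch, standup.
Via handoff — items with X overlaps handoff: ingest, interview, lunch, planning, sync_call.
Via lunch — items with X overlaps lunch: audit, ingest, sync_call.
Via standup — items with X overlaps standup: ingest, interview, lunch, planning, sync_call.
Union: audit, ingest, interview, lunch, planning, sync_call.

audit, ingest, interview, lunch, planning, sync_call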